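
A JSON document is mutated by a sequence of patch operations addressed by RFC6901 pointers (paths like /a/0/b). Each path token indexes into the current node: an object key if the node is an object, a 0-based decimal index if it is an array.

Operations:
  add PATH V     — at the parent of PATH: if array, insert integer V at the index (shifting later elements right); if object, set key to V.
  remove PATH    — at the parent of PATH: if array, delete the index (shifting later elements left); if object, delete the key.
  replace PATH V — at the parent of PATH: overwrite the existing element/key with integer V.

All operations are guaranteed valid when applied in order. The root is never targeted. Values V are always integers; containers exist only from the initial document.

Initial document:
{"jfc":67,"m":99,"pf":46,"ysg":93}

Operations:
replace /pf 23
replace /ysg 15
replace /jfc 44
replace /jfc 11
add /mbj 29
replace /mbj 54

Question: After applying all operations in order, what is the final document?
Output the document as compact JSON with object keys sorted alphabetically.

Answer: {"jfc":11,"m":99,"mbj":54,"pf":23,"ysg":15}

Derivation:
After op 1 (replace /pf 23): {"jfc":67,"m":99,"pf":23,"ysg":93}
After op 2 (replace /ysg 15): {"jfc":67,"m":99,"pf":23,"ysg":15}
After op 3 (replace /jfc 44): {"jfc":44,"m":99,"pf":23,"ysg":15}
After op 4 (replace /jfc 11): {"jfc":11,"m":99,"pf":23,"ysg":15}
After op 5 (add /mbj 29): {"jfc":11,"m":99,"mbj":29,"pf":23,"ysg":15}
After op 6 (replace /mbj 54): {"jfc":11,"m":99,"mbj":54,"pf":23,"ysg":15}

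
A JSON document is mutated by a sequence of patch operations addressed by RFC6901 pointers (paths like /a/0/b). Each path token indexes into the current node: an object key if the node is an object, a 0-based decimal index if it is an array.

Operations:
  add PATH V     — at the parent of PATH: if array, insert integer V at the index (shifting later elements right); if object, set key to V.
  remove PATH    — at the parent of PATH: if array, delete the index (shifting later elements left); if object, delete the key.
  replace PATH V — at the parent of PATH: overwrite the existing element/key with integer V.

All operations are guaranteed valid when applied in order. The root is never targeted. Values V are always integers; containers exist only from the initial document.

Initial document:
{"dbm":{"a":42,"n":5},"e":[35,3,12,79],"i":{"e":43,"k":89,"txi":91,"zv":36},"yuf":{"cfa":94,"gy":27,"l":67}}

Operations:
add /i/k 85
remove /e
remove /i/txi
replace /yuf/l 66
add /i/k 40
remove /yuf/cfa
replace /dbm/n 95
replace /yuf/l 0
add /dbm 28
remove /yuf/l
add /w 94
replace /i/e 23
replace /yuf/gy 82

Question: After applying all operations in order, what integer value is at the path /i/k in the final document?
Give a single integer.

After op 1 (add /i/k 85): {"dbm":{"a":42,"n":5},"e":[35,3,12,79],"i":{"e":43,"k":85,"txi":91,"zv":36},"yuf":{"cfa":94,"gy":27,"l":67}}
After op 2 (remove /e): {"dbm":{"a":42,"n":5},"i":{"e":43,"k":85,"txi":91,"zv":36},"yuf":{"cfa":94,"gy":27,"l":67}}
After op 3 (remove /i/txi): {"dbm":{"a":42,"n":5},"i":{"e":43,"k":85,"zv":36},"yuf":{"cfa":94,"gy":27,"l":67}}
After op 4 (replace /yuf/l 66): {"dbm":{"a":42,"n":5},"i":{"e":43,"k":85,"zv":36},"yuf":{"cfa":94,"gy":27,"l":66}}
After op 5 (add /i/k 40): {"dbm":{"a":42,"n":5},"i":{"e":43,"k":40,"zv":36},"yuf":{"cfa":94,"gy":27,"l":66}}
After op 6 (remove /yuf/cfa): {"dbm":{"a":42,"n":5},"i":{"e":43,"k":40,"zv":36},"yuf":{"gy":27,"l":66}}
After op 7 (replace /dbm/n 95): {"dbm":{"a":42,"n":95},"i":{"e":43,"k":40,"zv":36},"yuf":{"gy":27,"l":66}}
After op 8 (replace /yuf/l 0): {"dbm":{"a":42,"n":95},"i":{"e":43,"k":40,"zv":36},"yuf":{"gy":27,"l":0}}
After op 9 (add /dbm 28): {"dbm":28,"i":{"e":43,"k":40,"zv":36},"yuf":{"gy":27,"l":0}}
After op 10 (remove /yuf/l): {"dbm":28,"i":{"e":43,"k":40,"zv":36},"yuf":{"gy":27}}
After op 11 (add /w 94): {"dbm":28,"i":{"e":43,"k":40,"zv":36},"w":94,"yuf":{"gy":27}}
After op 12 (replace /i/e 23): {"dbm":28,"i":{"e":23,"k":40,"zv":36},"w":94,"yuf":{"gy":27}}
After op 13 (replace /yuf/gy 82): {"dbm":28,"i":{"e":23,"k":40,"zv":36},"w":94,"yuf":{"gy":82}}
Value at /i/k: 40

Answer: 40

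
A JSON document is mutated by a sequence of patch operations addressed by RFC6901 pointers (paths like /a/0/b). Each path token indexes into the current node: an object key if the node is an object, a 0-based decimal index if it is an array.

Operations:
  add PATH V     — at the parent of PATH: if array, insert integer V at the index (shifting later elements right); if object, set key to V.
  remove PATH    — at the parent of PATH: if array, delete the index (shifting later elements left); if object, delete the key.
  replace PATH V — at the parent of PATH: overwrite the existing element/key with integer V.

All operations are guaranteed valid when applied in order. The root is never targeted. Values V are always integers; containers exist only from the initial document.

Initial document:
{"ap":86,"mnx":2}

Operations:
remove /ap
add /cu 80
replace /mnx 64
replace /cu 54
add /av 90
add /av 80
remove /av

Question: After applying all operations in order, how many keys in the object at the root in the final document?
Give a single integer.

After op 1 (remove /ap): {"mnx":2}
After op 2 (add /cu 80): {"cu":80,"mnx":2}
After op 3 (replace /mnx 64): {"cu":80,"mnx":64}
After op 4 (replace /cu 54): {"cu":54,"mnx":64}
After op 5 (add /av 90): {"av":90,"cu":54,"mnx":64}
After op 6 (add /av 80): {"av":80,"cu":54,"mnx":64}
After op 7 (remove /av): {"cu":54,"mnx":64}
Size at the root: 2

Answer: 2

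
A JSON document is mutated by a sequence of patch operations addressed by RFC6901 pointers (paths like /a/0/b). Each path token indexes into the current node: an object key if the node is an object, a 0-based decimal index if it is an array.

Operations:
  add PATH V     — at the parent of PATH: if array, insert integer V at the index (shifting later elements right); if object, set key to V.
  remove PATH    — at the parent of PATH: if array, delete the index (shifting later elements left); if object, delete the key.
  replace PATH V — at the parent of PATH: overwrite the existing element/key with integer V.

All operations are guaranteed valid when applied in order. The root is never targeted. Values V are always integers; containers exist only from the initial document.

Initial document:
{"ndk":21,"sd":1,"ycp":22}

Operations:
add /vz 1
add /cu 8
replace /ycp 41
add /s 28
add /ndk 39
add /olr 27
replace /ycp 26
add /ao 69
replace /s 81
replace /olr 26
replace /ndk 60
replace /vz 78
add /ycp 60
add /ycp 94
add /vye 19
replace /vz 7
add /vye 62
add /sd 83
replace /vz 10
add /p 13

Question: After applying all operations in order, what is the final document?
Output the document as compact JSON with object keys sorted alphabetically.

Answer: {"ao":69,"cu":8,"ndk":60,"olr":26,"p":13,"s":81,"sd":83,"vye":62,"vz":10,"ycp":94}

Derivation:
After op 1 (add /vz 1): {"ndk":21,"sd":1,"vz":1,"ycp":22}
After op 2 (add /cu 8): {"cu":8,"ndk":21,"sd":1,"vz":1,"ycp":22}
After op 3 (replace /ycp 41): {"cu":8,"ndk":21,"sd":1,"vz":1,"ycp":41}
After op 4 (add /s 28): {"cu":8,"ndk":21,"s":28,"sd":1,"vz":1,"ycp":41}
After op 5 (add /ndk 39): {"cu":8,"ndk":39,"s":28,"sd":1,"vz":1,"ycp":41}
After op 6 (add /olr 27): {"cu":8,"ndk":39,"olr":27,"s":28,"sd":1,"vz":1,"ycp":41}
After op 7 (replace /ycp 26): {"cu":8,"ndk":39,"olr":27,"s":28,"sd":1,"vz":1,"ycp":26}
After op 8 (add /ao 69): {"ao":69,"cu":8,"ndk":39,"olr":27,"s":28,"sd":1,"vz":1,"ycp":26}
After op 9 (replace /s 81): {"ao":69,"cu":8,"ndk":39,"olr":27,"s":81,"sd":1,"vz":1,"ycp":26}
After op 10 (replace /olr 26): {"ao":69,"cu":8,"ndk":39,"olr":26,"s":81,"sd":1,"vz":1,"ycp":26}
After op 11 (replace /ndk 60): {"ao":69,"cu":8,"ndk":60,"olr":26,"s":81,"sd":1,"vz":1,"ycp":26}
After op 12 (replace /vz 78): {"ao":69,"cu":8,"ndk":60,"olr":26,"s":81,"sd":1,"vz":78,"ycp":26}
After op 13 (add /ycp 60): {"ao":69,"cu":8,"ndk":60,"olr":26,"s":81,"sd":1,"vz":78,"ycp":60}
After op 14 (add /ycp 94): {"ao":69,"cu":8,"ndk":60,"olr":26,"s":81,"sd":1,"vz":78,"ycp":94}
After op 15 (add /vye 19): {"ao":69,"cu":8,"ndk":60,"olr":26,"s":81,"sd":1,"vye":19,"vz":78,"ycp":94}
After op 16 (replace /vz 7): {"ao":69,"cu":8,"ndk":60,"olr":26,"s":81,"sd":1,"vye":19,"vz":7,"ycp":94}
After op 17 (add /vye 62): {"ao":69,"cu":8,"ndk":60,"olr":26,"s":81,"sd":1,"vye":62,"vz":7,"ycp":94}
After op 18 (add /sd 83): {"ao":69,"cu":8,"ndk":60,"olr":26,"s":81,"sd":83,"vye":62,"vz":7,"ycp":94}
After op 19 (replace /vz 10): {"ao":69,"cu":8,"ndk":60,"olr":26,"s":81,"sd":83,"vye":62,"vz":10,"ycp":94}
After op 20 (add /p 13): {"ao":69,"cu":8,"ndk":60,"olr":26,"p":13,"s":81,"sd":83,"vye":62,"vz":10,"ycp":94}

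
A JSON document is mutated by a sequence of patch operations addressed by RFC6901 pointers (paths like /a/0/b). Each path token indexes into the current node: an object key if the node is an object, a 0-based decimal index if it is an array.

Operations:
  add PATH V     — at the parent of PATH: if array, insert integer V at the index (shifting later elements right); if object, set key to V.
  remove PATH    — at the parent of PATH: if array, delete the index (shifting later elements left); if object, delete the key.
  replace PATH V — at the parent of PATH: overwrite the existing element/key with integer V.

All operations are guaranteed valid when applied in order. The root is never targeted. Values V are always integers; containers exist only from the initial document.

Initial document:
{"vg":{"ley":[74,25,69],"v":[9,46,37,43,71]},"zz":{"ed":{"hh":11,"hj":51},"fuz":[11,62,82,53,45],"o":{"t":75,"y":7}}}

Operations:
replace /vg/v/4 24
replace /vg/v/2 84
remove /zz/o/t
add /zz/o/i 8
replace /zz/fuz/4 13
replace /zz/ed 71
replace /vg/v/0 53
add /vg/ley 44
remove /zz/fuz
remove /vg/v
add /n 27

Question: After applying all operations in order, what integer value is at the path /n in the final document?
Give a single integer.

After op 1 (replace /vg/v/4 24): {"vg":{"ley":[74,25,69],"v":[9,46,37,43,24]},"zz":{"ed":{"hh":11,"hj":51},"fuz":[11,62,82,53,45],"o":{"t":75,"y":7}}}
After op 2 (replace /vg/v/2 84): {"vg":{"ley":[74,25,69],"v":[9,46,84,43,24]},"zz":{"ed":{"hh":11,"hj":51},"fuz":[11,62,82,53,45],"o":{"t":75,"y":7}}}
After op 3 (remove /zz/o/t): {"vg":{"ley":[74,25,69],"v":[9,46,84,43,24]},"zz":{"ed":{"hh":11,"hj":51},"fuz":[11,62,82,53,45],"o":{"y":7}}}
After op 4 (add /zz/o/i 8): {"vg":{"ley":[74,25,69],"v":[9,46,84,43,24]},"zz":{"ed":{"hh":11,"hj":51},"fuz":[11,62,82,53,45],"o":{"i":8,"y":7}}}
After op 5 (replace /zz/fuz/4 13): {"vg":{"ley":[74,25,69],"v":[9,46,84,43,24]},"zz":{"ed":{"hh":11,"hj":51},"fuz":[11,62,82,53,13],"o":{"i":8,"y":7}}}
After op 6 (replace /zz/ed 71): {"vg":{"ley":[74,25,69],"v":[9,46,84,43,24]},"zz":{"ed":71,"fuz":[11,62,82,53,13],"o":{"i":8,"y":7}}}
After op 7 (replace /vg/v/0 53): {"vg":{"ley":[74,25,69],"v":[53,46,84,43,24]},"zz":{"ed":71,"fuz":[11,62,82,53,13],"o":{"i":8,"y":7}}}
After op 8 (add /vg/ley 44): {"vg":{"ley":44,"v":[53,46,84,43,24]},"zz":{"ed":71,"fuz":[11,62,82,53,13],"o":{"i":8,"y":7}}}
After op 9 (remove /zz/fuz): {"vg":{"ley":44,"v":[53,46,84,43,24]},"zz":{"ed":71,"o":{"i":8,"y":7}}}
After op 10 (remove /vg/v): {"vg":{"ley":44},"zz":{"ed":71,"o":{"i":8,"y":7}}}
After op 11 (add /n 27): {"n":27,"vg":{"ley":44},"zz":{"ed":71,"o":{"i":8,"y":7}}}
Value at /n: 27

Answer: 27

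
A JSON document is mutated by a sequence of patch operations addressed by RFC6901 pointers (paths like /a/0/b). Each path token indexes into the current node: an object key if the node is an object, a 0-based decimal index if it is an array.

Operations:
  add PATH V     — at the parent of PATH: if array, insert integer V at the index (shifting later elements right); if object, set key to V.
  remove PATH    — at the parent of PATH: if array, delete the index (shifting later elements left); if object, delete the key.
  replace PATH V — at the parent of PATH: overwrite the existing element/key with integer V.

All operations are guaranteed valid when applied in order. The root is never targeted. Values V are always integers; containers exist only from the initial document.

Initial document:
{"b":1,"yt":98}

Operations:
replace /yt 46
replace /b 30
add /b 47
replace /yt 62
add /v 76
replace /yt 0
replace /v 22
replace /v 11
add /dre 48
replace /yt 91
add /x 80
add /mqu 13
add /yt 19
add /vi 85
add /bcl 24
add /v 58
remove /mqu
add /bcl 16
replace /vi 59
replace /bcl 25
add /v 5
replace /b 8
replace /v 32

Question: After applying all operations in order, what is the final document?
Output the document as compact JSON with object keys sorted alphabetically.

Answer: {"b":8,"bcl":25,"dre":48,"v":32,"vi":59,"x":80,"yt":19}

Derivation:
After op 1 (replace /yt 46): {"b":1,"yt":46}
After op 2 (replace /b 30): {"b":30,"yt":46}
After op 3 (add /b 47): {"b":47,"yt":46}
After op 4 (replace /yt 62): {"b":47,"yt":62}
After op 5 (add /v 76): {"b":47,"v":76,"yt":62}
After op 6 (replace /yt 0): {"b":47,"v":76,"yt":0}
After op 7 (replace /v 22): {"b":47,"v":22,"yt":0}
After op 8 (replace /v 11): {"b":47,"v":11,"yt":0}
After op 9 (add /dre 48): {"b":47,"dre":48,"v":11,"yt":0}
After op 10 (replace /yt 91): {"b":47,"dre":48,"v":11,"yt":91}
After op 11 (add /x 80): {"b":47,"dre":48,"v":11,"x":80,"yt":91}
After op 12 (add /mqu 13): {"b":47,"dre":48,"mqu":13,"v":11,"x":80,"yt":91}
After op 13 (add /yt 19): {"b":47,"dre":48,"mqu":13,"v":11,"x":80,"yt":19}
After op 14 (add /vi 85): {"b":47,"dre":48,"mqu":13,"v":11,"vi":85,"x":80,"yt":19}
After op 15 (add /bcl 24): {"b":47,"bcl":24,"dre":48,"mqu":13,"v":11,"vi":85,"x":80,"yt":19}
After op 16 (add /v 58): {"b":47,"bcl":24,"dre":48,"mqu":13,"v":58,"vi":85,"x":80,"yt":19}
After op 17 (remove /mqu): {"b":47,"bcl":24,"dre":48,"v":58,"vi":85,"x":80,"yt":19}
After op 18 (add /bcl 16): {"b":47,"bcl":16,"dre":48,"v":58,"vi":85,"x":80,"yt":19}
After op 19 (replace /vi 59): {"b":47,"bcl":16,"dre":48,"v":58,"vi":59,"x":80,"yt":19}
After op 20 (replace /bcl 25): {"b":47,"bcl":25,"dre":48,"v":58,"vi":59,"x":80,"yt":19}
After op 21 (add /v 5): {"b":47,"bcl":25,"dre":48,"v":5,"vi":59,"x":80,"yt":19}
After op 22 (replace /b 8): {"b":8,"bcl":25,"dre":48,"v":5,"vi":59,"x":80,"yt":19}
After op 23 (replace /v 32): {"b":8,"bcl":25,"dre":48,"v":32,"vi":59,"x":80,"yt":19}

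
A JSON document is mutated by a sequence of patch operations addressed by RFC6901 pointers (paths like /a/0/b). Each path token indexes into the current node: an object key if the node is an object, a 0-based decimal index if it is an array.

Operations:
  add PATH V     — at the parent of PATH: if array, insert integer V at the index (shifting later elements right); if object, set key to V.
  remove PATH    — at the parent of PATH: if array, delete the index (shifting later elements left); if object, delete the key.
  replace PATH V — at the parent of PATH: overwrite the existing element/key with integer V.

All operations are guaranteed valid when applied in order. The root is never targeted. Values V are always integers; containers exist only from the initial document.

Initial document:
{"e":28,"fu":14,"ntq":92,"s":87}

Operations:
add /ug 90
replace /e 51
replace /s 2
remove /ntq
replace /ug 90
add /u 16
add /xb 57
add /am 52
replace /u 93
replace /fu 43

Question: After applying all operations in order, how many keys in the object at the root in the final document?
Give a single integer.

Answer: 7

Derivation:
After op 1 (add /ug 90): {"e":28,"fu":14,"ntq":92,"s":87,"ug":90}
After op 2 (replace /e 51): {"e":51,"fu":14,"ntq":92,"s":87,"ug":90}
After op 3 (replace /s 2): {"e":51,"fu":14,"ntq":92,"s":2,"ug":90}
After op 4 (remove /ntq): {"e":51,"fu":14,"s":2,"ug":90}
After op 5 (replace /ug 90): {"e":51,"fu":14,"s":2,"ug":90}
After op 6 (add /u 16): {"e":51,"fu":14,"s":2,"u":16,"ug":90}
After op 7 (add /xb 57): {"e":51,"fu":14,"s":2,"u":16,"ug":90,"xb":57}
After op 8 (add /am 52): {"am":52,"e":51,"fu":14,"s":2,"u":16,"ug":90,"xb":57}
After op 9 (replace /u 93): {"am":52,"e":51,"fu":14,"s":2,"u":93,"ug":90,"xb":57}
After op 10 (replace /fu 43): {"am":52,"e":51,"fu":43,"s":2,"u":93,"ug":90,"xb":57}
Size at the root: 7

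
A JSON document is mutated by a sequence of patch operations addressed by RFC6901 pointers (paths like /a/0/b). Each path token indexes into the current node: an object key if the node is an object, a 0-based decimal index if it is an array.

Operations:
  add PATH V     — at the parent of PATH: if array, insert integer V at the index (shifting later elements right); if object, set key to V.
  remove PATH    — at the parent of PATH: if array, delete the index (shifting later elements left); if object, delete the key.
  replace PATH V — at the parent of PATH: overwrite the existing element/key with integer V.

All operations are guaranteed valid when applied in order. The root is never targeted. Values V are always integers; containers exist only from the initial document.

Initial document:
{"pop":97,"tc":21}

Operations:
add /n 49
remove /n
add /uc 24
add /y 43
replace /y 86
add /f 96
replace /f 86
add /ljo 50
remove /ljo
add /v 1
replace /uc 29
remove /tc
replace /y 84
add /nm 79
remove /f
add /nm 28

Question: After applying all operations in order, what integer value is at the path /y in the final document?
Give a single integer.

Answer: 84

Derivation:
After op 1 (add /n 49): {"n":49,"pop":97,"tc":21}
After op 2 (remove /n): {"pop":97,"tc":21}
After op 3 (add /uc 24): {"pop":97,"tc":21,"uc":24}
After op 4 (add /y 43): {"pop":97,"tc":21,"uc":24,"y":43}
After op 5 (replace /y 86): {"pop":97,"tc":21,"uc":24,"y":86}
After op 6 (add /f 96): {"f":96,"pop":97,"tc":21,"uc":24,"y":86}
After op 7 (replace /f 86): {"f":86,"pop":97,"tc":21,"uc":24,"y":86}
After op 8 (add /ljo 50): {"f":86,"ljo":50,"pop":97,"tc":21,"uc":24,"y":86}
After op 9 (remove /ljo): {"f":86,"pop":97,"tc":21,"uc":24,"y":86}
After op 10 (add /v 1): {"f":86,"pop":97,"tc":21,"uc":24,"v":1,"y":86}
After op 11 (replace /uc 29): {"f":86,"pop":97,"tc":21,"uc":29,"v":1,"y":86}
After op 12 (remove /tc): {"f":86,"pop":97,"uc":29,"v":1,"y":86}
After op 13 (replace /y 84): {"f":86,"pop":97,"uc":29,"v":1,"y":84}
After op 14 (add /nm 79): {"f":86,"nm":79,"pop":97,"uc":29,"v":1,"y":84}
After op 15 (remove /f): {"nm":79,"pop":97,"uc":29,"v":1,"y":84}
After op 16 (add /nm 28): {"nm":28,"pop":97,"uc":29,"v":1,"y":84}
Value at /y: 84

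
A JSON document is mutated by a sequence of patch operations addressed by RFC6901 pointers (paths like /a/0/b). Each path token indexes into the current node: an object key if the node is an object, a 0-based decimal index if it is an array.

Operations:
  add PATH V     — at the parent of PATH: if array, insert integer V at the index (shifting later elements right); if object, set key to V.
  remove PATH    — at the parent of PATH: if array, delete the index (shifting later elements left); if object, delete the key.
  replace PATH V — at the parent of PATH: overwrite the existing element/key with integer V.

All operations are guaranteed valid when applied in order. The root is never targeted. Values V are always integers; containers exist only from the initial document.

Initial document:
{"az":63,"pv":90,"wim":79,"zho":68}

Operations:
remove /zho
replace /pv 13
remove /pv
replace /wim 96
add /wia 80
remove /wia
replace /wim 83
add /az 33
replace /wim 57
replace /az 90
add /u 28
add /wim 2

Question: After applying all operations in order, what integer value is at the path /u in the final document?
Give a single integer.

Answer: 28

Derivation:
After op 1 (remove /zho): {"az":63,"pv":90,"wim":79}
After op 2 (replace /pv 13): {"az":63,"pv":13,"wim":79}
After op 3 (remove /pv): {"az":63,"wim":79}
After op 4 (replace /wim 96): {"az":63,"wim":96}
After op 5 (add /wia 80): {"az":63,"wia":80,"wim":96}
After op 6 (remove /wia): {"az":63,"wim":96}
After op 7 (replace /wim 83): {"az":63,"wim":83}
After op 8 (add /az 33): {"az":33,"wim":83}
After op 9 (replace /wim 57): {"az":33,"wim":57}
After op 10 (replace /az 90): {"az":90,"wim":57}
After op 11 (add /u 28): {"az":90,"u":28,"wim":57}
After op 12 (add /wim 2): {"az":90,"u":28,"wim":2}
Value at /u: 28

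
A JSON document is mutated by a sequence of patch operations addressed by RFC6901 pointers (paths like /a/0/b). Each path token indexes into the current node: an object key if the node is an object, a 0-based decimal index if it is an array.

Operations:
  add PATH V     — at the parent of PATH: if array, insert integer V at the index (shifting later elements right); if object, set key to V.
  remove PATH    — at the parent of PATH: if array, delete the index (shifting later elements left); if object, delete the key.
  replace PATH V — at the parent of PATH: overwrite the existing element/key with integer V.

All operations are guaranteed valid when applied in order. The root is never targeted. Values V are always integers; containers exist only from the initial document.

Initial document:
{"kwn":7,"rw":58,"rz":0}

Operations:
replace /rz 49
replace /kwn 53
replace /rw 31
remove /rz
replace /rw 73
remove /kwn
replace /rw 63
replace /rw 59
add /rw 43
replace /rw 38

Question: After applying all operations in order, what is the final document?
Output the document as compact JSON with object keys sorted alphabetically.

Answer: {"rw":38}

Derivation:
After op 1 (replace /rz 49): {"kwn":7,"rw":58,"rz":49}
After op 2 (replace /kwn 53): {"kwn":53,"rw":58,"rz":49}
After op 3 (replace /rw 31): {"kwn":53,"rw":31,"rz":49}
After op 4 (remove /rz): {"kwn":53,"rw":31}
After op 5 (replace /rw 73): {"kwn":53,"rw":73}
After op 6 (remove /kwn): {"rw":73}
After op 7 (replace /rw 63): {"rw":63}
After op 8 (replace /rw 59): {"rw":59}
After op 9 (add /rw 43): {"rw":43}
After op 10 (replace /rw 38): {"rw":38}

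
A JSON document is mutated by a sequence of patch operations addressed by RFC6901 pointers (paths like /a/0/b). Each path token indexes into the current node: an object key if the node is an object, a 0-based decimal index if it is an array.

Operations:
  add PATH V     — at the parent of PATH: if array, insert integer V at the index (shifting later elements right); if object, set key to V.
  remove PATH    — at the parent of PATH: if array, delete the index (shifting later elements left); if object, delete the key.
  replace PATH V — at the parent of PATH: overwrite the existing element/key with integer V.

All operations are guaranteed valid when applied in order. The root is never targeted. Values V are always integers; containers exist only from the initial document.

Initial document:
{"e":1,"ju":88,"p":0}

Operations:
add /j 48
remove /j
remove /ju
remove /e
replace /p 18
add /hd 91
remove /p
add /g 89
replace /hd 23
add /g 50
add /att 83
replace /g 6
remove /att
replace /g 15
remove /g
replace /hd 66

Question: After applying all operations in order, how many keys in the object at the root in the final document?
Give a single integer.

Answer: 1

Derivation:
After op 1 (add /j 48): {"e":1,"j":48,"ju":88,"p":0}
After op 2 (remove /j): {"e":1,"ju":88,"p":0}
After op 3 (remove /ju): {"e":1,"p":0}
After op 4 (remove /e): {"p":0}
After op 5 (replace /p 18): {"p":18}
After op 6 (add /hd 91): {"hd":91,"p":18}
After op 7 (remove /p): {"hd":91}
After op 8 (add /g 89): {"g":89,"hd":91}
After op 9 (replace /hd 23): {"g":89,"hd":23}
After op 10 (add /g 50): {"g":50,"hd":23}
After op 11 (add /att 83): {"att":83,"g":50,"hd":23}
After op 12 (replace /g 6): {"att":83,"g":6,"hd":23}
After op 13 (remove /att): {"g":6,"hd":23}
After op 14 (replace /g 15): {"g":15,"hd":23}
After op 15 (remove /g): {"hd":23}
After op 16 (replace /hd 66): {"hd":66}
Size at the root: 1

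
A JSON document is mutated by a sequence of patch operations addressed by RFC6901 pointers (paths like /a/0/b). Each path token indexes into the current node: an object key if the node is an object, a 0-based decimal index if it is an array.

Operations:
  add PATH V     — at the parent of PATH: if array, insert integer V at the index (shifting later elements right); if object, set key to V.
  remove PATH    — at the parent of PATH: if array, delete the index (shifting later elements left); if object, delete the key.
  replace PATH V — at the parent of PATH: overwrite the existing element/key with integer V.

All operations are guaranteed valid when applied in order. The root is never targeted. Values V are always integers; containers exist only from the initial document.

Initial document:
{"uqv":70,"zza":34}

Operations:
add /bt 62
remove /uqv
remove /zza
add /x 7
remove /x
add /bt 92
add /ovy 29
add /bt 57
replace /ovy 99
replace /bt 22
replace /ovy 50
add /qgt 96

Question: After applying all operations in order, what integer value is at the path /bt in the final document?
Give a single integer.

Answer: 22

Derivation:
After op 1 (add /bt 62): {"bt":62,"uqv":70,"zza":34}
After op 2 (remove /uqv): {"bt":62,"zza":34}
After op 3 (remove /zza): {"bt":62}
After op 4 (add /x 7): {"bt":62,"x":7}
After op 5 (remove /x): {"bt":62}
After op 6 (add /bt 92): {"bt":92}
After op 7 (add /ovy 29): {"bt":92,"ovy":29}
After op 8 (add /bt 57): {"bt":57,"ovy":29}
After op 9 (replace /ovy 99): {"bt":57,"ovy":99}
After op 10 (replace /bt 22): {"bt":22,"ovy":99}
After op 11 (replace /ovy 50): {"bt":22,"ovy":50}
After op 12 (add /qgt 96): {"bt":22,"ovy":50,"qgt":96}
Value at /bt: 22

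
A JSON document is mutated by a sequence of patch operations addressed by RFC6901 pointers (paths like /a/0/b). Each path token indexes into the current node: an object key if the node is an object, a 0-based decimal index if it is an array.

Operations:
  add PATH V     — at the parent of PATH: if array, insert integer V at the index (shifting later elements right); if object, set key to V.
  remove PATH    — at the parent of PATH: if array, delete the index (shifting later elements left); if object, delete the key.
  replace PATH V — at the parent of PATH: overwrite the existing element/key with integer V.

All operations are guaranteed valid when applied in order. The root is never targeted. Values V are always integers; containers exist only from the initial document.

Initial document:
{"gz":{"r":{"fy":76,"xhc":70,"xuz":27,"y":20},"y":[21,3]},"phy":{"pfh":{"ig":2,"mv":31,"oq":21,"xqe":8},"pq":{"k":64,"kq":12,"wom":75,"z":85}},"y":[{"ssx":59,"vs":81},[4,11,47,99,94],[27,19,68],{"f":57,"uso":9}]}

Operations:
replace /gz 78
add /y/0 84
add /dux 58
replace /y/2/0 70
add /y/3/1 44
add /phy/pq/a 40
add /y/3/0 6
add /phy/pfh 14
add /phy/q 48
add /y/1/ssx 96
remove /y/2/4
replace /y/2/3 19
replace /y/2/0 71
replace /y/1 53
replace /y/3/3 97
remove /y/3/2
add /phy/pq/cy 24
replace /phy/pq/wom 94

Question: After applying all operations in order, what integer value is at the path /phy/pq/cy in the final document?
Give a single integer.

After op 1 (replace /gz 78): {"gz":78,"phy":{"pfh":{"ig":2,"mv":31,"oq":21,"xqe":8},"pq":{"k":64,"kq":12,"wom":75,"z":85}},"y":[{"ssx":59,"vs":81},[4,11,47,99,94],[27,19,68],{"f":57,"uso":9}]}
After op 2 (add /y/0 84): {"gz":78,"phy":{"pfh":{"ig":2,"mv":31,"oq":21,"xqe":8},"pq":{"k":64,"kq":12,"wom":75,"z":85}},"y":[84,{"ssx":59,"vs":81},[4,11,47,99,94],[27,19,68],{"f":57,"uso":9}]}
After op 3 (add /dux 58): {"dux":58,"gz":78,"phy":{"pfh":{"ig":2,"mv":31,"oq":21,"xqe":8},"pq":{"k":64,"kq":12,"wom":75,"z":85}},"y":[84,{"ssx":59,"vs":81},[4,11,47,99,94],[27,19,68],{"f":57,"uso":9}]}
After op 4 (replace /y/2/0 70): {"dux":58,"gz":78,"phy":{"pfh":{"ig":2,"mv":31,"oq":21,"xqe":8},"pq":{"k":64,"kq":12,"wom":75,"z":85}},"y":[84,{"ssx":59,"vs":81},[70,11,47,99,94],[27,19,68],{"f":57,"uso":9}]}
After op 5 (add /y/3/1 44): {"dux":58,"gz":78,"phy":{"pfh":{"ig":2,"mv":31,"oq":21,"xqe":8},"pq":{"k":64,"kq":12,"wom":75,"z":85}},"y":[84,{"ssx":59,"vs":81},[70,11,47,99,94],[27,44,19,68],{"f":57,"uso":9}]}
After op 6 (add /phy/pq/a 40): {"dux":58,"gz":78,"phy":{"pfh":{"ig":2,"mv":31,"oq":21,"xqe":8},"pq":{"a":40,"k":64,"kq":12,"wom":75,"z":85}},"y":[84,{"ssx":59,"vs":81},[70,11,47,99,94],[27,44,19,68],{"f":57,"uso":9}]}
After op 7 (add /y/3/0 6): {"dux":58,"gz":78,"phy":{"pfh":{"ig":2,"mv":31,"oq":21,"xqe":8},"pq":{"a":40,"k":64,"kq":12,"wom":75,"z":85}},"y":[84,{"ssx":59,"vs":81},[70,11,47,99,94],[6,27,44,19,68],{"f":57,"uso":9}]}
After op 8 (add /phy/pfh 14): {"dux":58,"gz":78,"phy":{"pfh":14,"pq":{"a":40,"k":64,"kq":12,"wom":75,"z":85}},"y":[84,{"ssx":59,"vs":81},[70,11,47,99,94],[6,27,44,19,68],{"f":57,"uso":9}]}
After op 9 (add /phy/q 48): {"dux":58,"gz":78,"phy":{"pfh":14,"pq":{"a":40,"k":64,"kq":12,"wom":75,"z":85},"q":48},"y":[84,{"ssx":59,"vs":81},[70,11,47,99,94],[6,27,44,19,68],{"f":57,"uso":9}]}
After op 10 (add /y/1/ssx 96): {"dux":58,"gz":78,"phy":{"pfh":14,"pq":{"a":40,"k":64,"kq":12,"wom":75,"z":85},"q":48},"y":[84,{"ssx":96,"vs":81},[70,11,47,99,94],[6,27,44,19,68],{"f":57,"uso":9}]}
After op 11 (remove /y/2/4): {"dux":58,"gz":78,"phy":{"pfh":14,"pq":{"a":40,"k":64,"kq":12,"wom":75,"z":85},"q":48},"y":[84,{"ssx":96,"vs":81},[70,11,47,99],[6,27,44,19,68],{"f":57,"uso":9}]}
After op 12 (replace /y/2/3 19): {"dux":58,"gz":78,"phy":{"pfh":14,"pq":{"a":40,"k":64,"kq":12,"wom":75,"z":85},"q":48},"y":[84,{"ssx":96,"vs":81},[70,11,47,19],[6,27,44,19,68],{"f":57,"uso":9}]}
After op 13 (replace /y/2/0 71): {"dux":58,"gz":78,"phy":{"pfh":14,"pq":{"a":40,"k":64,"kq":12,"wom":75,"z":85},"q":48},"y":[84,{"ssx":96,"vs":81},[71,11,47,19],[6,27,44,19,68],{"f":57,"uso":9}]}
After op 14 (replace /y/1 53): {"dux":58,"gz":78,"phy":{"pfh":14,"pq":{"a":40,"k":64,"kq":12,"wom":75,"z":85},"q":48},"y":[84,53,[71,11,47,19],[6,27,44,19,68],{"f":57,"uso":9}]}
After op 15 (replace /y/3/3 97): {"dux":58,"gz":78,"phy":{"pfh":14,"pq":{"a":40,"k":64,"kq":12,"wom":75,"z":85},"q":48},"y":[84,53,[71,11,47,19],[6,27,44,97,68],{"f":57,"uso":9}]}
After op 16 (remove /y/3/2): {"dux":58,"gz":78,"phy":{"pfh":14,"pq":{"a":40,"k":64,"kq":12,"wom":75,"z":85},"q":48},"y":[84,53,[71,11,47,19],[6,27,97,68],{"f":57,"uso":9}]}
After op 17 (add /phy/pq/cy 24): {"dux":58,"gz":78,"phy":{"pfh":14,"pq":{"a":40,"cy":24,"k":64,"kq":12,"wom":75,"z":85},"q":48},"y":[84,53,[71,11,47,19],[6,27,97,68],{"f":57,"uso":9}]}
After op 18 (replace /phy/pq/wom 94): {"dux":58,"gz":78,"phy":{"pfh":14,"pq":{"a":40,"cy":24,"k":64,"kq":12,"wom":94,"z":85},"q":48},"y":[84,53,[71,11,47,19],[6,27,97,68],{"f":57,"uso":9}]}
Value at /phy/pq/cy: 24

Answer: 24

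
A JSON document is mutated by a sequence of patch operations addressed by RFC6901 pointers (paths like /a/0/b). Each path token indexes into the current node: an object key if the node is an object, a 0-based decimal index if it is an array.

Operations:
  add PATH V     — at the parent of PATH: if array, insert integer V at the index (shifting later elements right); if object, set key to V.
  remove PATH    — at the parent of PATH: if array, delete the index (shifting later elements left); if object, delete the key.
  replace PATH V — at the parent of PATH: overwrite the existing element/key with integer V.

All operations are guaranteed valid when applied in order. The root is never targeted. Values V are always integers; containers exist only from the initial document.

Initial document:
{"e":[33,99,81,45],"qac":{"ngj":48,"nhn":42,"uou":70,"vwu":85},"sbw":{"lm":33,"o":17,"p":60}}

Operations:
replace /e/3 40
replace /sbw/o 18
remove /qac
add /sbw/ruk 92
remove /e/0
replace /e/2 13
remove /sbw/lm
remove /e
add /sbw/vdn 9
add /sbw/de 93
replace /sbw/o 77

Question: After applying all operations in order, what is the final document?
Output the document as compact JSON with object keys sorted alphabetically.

After op 1 (replace /e/3 40): {"e":[33,99,81,40],"qac":{"ngj":48,"nhn":42,"uou":70,"vwu":85},"sbw":{"lm":33,"o":17,"p":60}}
After op 2 (replace /sbw/o 18): {"e":[33,99,81,40],"qac":{"ngj":48,"nhn":42,"uou":70,"vwu":85},"sbw":{"lm":33,"o":18,"p":60}}
After op 3 (remove /qac): {"e":[33,99,81,40],"sbw":{"lm":33,"o":18,"p":60}}
After op 4 (add /sbw/ruk 92): {"e":[33,99,81,40],"sbw":{"lm":33,"o":18,"p":60,"ruk":92}}
After op 5 (remove /e/0): {"e":[99,81,40],"sbw":{"lm":33,"o":18,"p":60,"ruk":92}}
After op 6 (replace /e/2 13): {"e":[99,81,13],"sbw":{"lm":33,"o":18,"p":60,"ruk":92}}
After op 7 (remove /sbw/lm): {"e":[99,81,13],"sbw":{"o":18,"p":60,"ruk":92}}
After op 8 (remove /e): {"sbw":{"o":18,"p":60,"ruk":92}}
After op 9 (add /sbw/vdn 9): {"sbw":{"o":18,"p":60,"ruk":92,"vdn":9}}
After op 10 (add /sbw/de 93): {"sbw":{"de":93,"o":18,"p":60,"ruk":92,"vdn":9}}
After op 11 (replace /sbw/o 77): {"sbw":{"de":93,"o":77,"p":60,"ruk":92,"vdn":9}}

Answer: {"sbw":{"de":93,"o":77,"p":60,"ruk":92,"vdn":9}}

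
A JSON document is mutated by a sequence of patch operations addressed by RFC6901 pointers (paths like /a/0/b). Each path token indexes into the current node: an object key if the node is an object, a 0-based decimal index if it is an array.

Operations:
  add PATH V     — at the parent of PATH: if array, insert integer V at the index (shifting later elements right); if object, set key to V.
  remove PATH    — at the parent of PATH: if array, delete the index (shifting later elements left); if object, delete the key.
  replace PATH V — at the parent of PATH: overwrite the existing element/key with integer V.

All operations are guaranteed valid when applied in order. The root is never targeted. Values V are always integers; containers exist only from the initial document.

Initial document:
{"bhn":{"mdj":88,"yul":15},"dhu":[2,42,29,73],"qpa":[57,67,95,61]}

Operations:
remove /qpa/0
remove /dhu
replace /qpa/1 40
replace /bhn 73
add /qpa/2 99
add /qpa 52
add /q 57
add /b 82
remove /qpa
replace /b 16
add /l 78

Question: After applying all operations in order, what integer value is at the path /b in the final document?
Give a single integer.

Answer: 16

Derivation:
After op 1 (remove /qpa/0): {"bhn":{"mdj":88,"yul":15},"dhu":[2,42,29,73],"qpa":[67,95,61]}
After op 2 (remove /dhu): {"bhn":{"mdj":88,"yul":15},"qpa":[67,95,61]}
After op 3 (replace /qpa/1 40): {"bhn":{"mdj":88,"yul":15},"qpa":[67,40,61]}
After op 4 (replace /bhn 73): {"bhn":73,"qpa":[67,40,61]}
After op 5 (add /qpa/2 99): {"bhn":73,"qpa":[67,40,99,61]}
After op 6 (add /qpa 52): {"bhn":73,"qpa":52}
After op 7 (add /q 57): {"bhn":73,"q":57,"qpa":52}
After op 8 (add /b 82): {"b":82,"bhn":73,"q":57,"qpa":52}
After op 9 (remove /qpa): {"b":82,"bhn":73,"q":57}
After op 10 (replace /b 16): {"b":16,"bhn":73,"q":57}
After op 11 (add /l 78): {"b":16,"bhn":73,"l":78,"q":57}
Value at /b: 16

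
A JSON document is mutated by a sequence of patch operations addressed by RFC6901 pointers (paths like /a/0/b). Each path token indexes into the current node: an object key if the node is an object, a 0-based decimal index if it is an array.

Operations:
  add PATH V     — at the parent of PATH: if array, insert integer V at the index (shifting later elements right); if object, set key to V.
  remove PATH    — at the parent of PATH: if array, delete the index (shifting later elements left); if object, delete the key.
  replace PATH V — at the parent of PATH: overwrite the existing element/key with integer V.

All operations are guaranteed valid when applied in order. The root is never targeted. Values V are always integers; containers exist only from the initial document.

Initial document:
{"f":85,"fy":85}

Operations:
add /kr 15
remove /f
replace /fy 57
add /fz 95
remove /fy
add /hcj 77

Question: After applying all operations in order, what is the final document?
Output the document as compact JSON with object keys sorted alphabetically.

Answer: {"fz":95,"hcj":77,"kr":15}

Derivation:
After op 1 (add /kr 15): {"f":85,"fy":85,"kr":15}
After op 2 (remove /f): {"fy":85,"kr":15}
After op 3 (replace /fy 57): {"fy":57,"kr":15}
After op 4 (add /fz 95): {"fy":57,"fz":95,"kr":15}
After op 5 (remove /fy): {"fz":95,"kr":15}
After op 6 (add /hcj 77): {"fz":95,"hcj":77,"kr":15}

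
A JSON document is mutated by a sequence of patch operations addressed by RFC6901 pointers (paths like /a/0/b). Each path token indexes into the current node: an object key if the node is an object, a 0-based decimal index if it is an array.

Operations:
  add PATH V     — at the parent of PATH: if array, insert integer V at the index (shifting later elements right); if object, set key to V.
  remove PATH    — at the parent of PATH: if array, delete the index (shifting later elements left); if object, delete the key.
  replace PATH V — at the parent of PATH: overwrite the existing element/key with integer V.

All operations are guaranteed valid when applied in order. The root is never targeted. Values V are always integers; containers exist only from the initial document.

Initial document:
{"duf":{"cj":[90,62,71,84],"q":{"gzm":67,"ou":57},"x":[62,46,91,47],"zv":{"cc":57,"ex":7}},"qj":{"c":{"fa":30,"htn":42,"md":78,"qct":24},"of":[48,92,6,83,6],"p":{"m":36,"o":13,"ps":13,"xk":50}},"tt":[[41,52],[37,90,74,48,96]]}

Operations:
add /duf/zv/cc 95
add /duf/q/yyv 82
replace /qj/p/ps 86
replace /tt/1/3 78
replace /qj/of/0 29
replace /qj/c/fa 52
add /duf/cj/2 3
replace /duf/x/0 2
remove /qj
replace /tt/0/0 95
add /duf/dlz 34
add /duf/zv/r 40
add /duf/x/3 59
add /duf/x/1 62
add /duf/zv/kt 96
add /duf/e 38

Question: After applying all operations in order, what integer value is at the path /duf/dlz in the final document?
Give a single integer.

After op 1 (add /duf/zv/cc 95): {"duf":{"cj":[90,62,71,84],"q":{"gzm":67,"ou":57},"x":[62,46,91,47],"zv":{"cc":95,"ex":7}},"qj":{"c":{"fa":30,"htn":42,"md":78,"qct":24},"of":[48,92,6,83,6],"p":{"m":36,"o":13,"ps":13,"xk":50}},"tt":[[41,52],[37,90,74,48,96]]}
After op 2 (add /duf/q/yyv 82): {"duf":{"cj":[90,62,71,84],"q":{"gzm":67,"ou":57,"yyv":82},"x":[62,46,91,47],"zv":{"cc":95,"ex":7}},"qj":{"c":{"fa":30,"htn":42,"md":78,"qct":24},"of":[48,92,6,83,6],"p":{"m":36,"o":13,"ps":13,"xk":50}},"tt":[[41,52],[37,90,74,48,96]]}
After op 3 (replace /qj/p/ps 86): {"duf":{"cj":[90,62,71,84],"q":{"gzm":67,"ou":57,"yyv":82},"x":[62,46,91,47],"zv":{"cc":95,"ex":7}},"qj":{"c":{"fa":30,"htn":42,"md":78,"qct":24},"of":[48,92,6,83,6],"p":{"m":36,"o":13,"ps":86,"xk":50}},"tt":[[41,52],[37,90,74,48,96]]}
After op 4 (replace /tt/1/3 78): {"duf":{"cj":[90,62,71,84],"q":{"gzm":67,"ou":57,"yyv":82},"x":[62,46,91,47],"zv":{"cc":95,"ex":7}},"qj":{"c":{"fa":30,"htn":42,"md":78,"qct":24},"of":[48,92,6,83,6],"p":{"m":36,"o":13,"ps":86,"xk":50}},"tt":[[41,52],[37,90,74,78,96]]}
After op 5 (replace /qj/of/0 29): {"duf":{"cj":[90,62,71,84],"q":{"gzm":67,"ou":57,"yyv":82},"x":[62,46,91,47],"zv":{"cc":95,"ex":7}},"qj":{"c":{"fa":30,"htn":42,"md":78,"qct":24},"of":[29,92,6,83,6],"p":{"m":36,"o":13,"ps":86,"xk":50}},"tt":[[41,52],[37,90,74,78,96]]}
After op 6 (replace /qj/c/fa 52): {"duf":{"cj":[90,62,71,84],"q":{"gzm":67,"ou":57,"yyv":82},"x":[62,46,91,47],"zv":{"cc":95,"ex":7}},"qj":{"c":{"fa":52,"htn":42,"md":78,"qct":24},"of":[29,92,6,83,6],"p":{"m":36,"o":13,"ps":86,"xk":50}},"tt":[[41,52],[37,90,74,78,96]]}
After op 7 (add /duf/cj/2 3): {"duf":{"cj":[90,62,3,71,84],"q":{"gzm":67,"ou":57,"yyv":82},"x":[62,46,91,47],"zv":{"cc":95,"ex":7}},"qj":{"c":{"fa":52,"htn":42,"md":78,"qct":24},"of":[29,92,6,83,6],"p":{"m":36,"o":13,"ps":86,"xk":50}},"tt":[[41,52],[37,90,74,78,96]]}
After op 8 (replace /duf/x/0 2): {"duf":{"cj":[90,62,3,71,84],"q":{"gzm":67,"ou":57,"yyv":82},"x":[2,46,91,47],"zv":{"cc":95,"ex":7}},"qj":{"c":{"fa":52,"htn":42,"md":78,"qct":24},"of":[29,92,6,83,6],"p":{"m":36,"o":13,"ps":86,"xk":50}},"tt":[[41,52],[37,90,74,78,96]]}
After op 9 (remove /qj): {"duf":{"cj":[90,62,3,71,84],"q":{"gzm":67,"ou":57,"yyv":82},"x":[2,46,91,47],"zv":{"cc":95,"ex":7}},"tt":[[41,52],[37,90,74,78,96]]}
After op 10 (replace /tt/0/0 95): {"duf":{"cj":[90,62,3,71,84],"q":{"gzm":67,"ou":57,"yyv":82},"x":[2,46,91,47],"zv":{"cc":95,"ex":7}},"tt":[[95,52],[37,90,74,78,96]]}
After op 11 (add /duf/dlz 34): {"duf":{"cj":[90,62,3,71,84],"dlz":34,"q":{"gzm":67,"ou":57,"yyv":82},"x":[2,46,91,47],"zv":{"cc":95,"ex":7}},"tt":[[95,52],[37,90,74,78,96]]}
After op 12 (add /duf/zv/r 40): {"duf":{"cj":[90,62,3,71,84],"dlz":34,"q":{"gzm":67,"ou":57,"yyv":82},"x":[2,46,91,47],"zv":{"cc":95,"ex":7,"r":40}},"tt":[[95,52],[37,90,74,78,96]]}
After op 13 (add /duf/x/3 59): {"duf":{"cj":[90,62,3,71,84],"dlz":34,"q":{"gzm":67,"ou":57,"yyv":82},"x":[2,46,91,59,47],"zv":{"cc":95,"ex":7,"r":40}},"tt":[[95,52],[37,90,74,78,96]]}
After op 14 (add /duf/x/1 62): {"duf":{"cj":[90,62,3,71,84],"dlz":34,"q":{"gzm":67,"ou":57,"yyv":82},"x":[2,62,46,91,59,47],"zv":{"cc":95,"ex":7,"r":40}},"tt":[[95,52],[37,90,74,78,96]]}
After op 15 (add /duf/zv/kt 96): {"duf":{"cj":[90,62,3,71,84],"dlz":34,"q":{"gzm":67,"ou":57,"yyv":82},"x":[2,62,46,91,59,47],"zv":{"cc":95,"ex":7,"kt":96,"r":40}},"tt":[[95,52],[37,90,74,78,96]]}
After op 16 (add /duf/e 38): {"duf":{"cj":[90,62,3,71,84],"dlz":34,"e":38,"q":{"gzm":67,"ou":57,"yyv":82},"x":[2,62,46,91,59,47],"zv":{"cc":95,"ex":7,"kt":96,"r":40}},"tt":[[95,52],[37,90,74,78,96]]}
Value at /duf/dlz: 34

Answer: 34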